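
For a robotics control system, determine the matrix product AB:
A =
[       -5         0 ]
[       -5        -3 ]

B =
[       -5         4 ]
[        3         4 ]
AB =
[       25       -20 ]
[       16       -32 ]

Matrix multiplication: (AB)[i][j] = sum over k of A[i][k] * B[k][j].
  (AB)[0][0] = (-5)*(-5) + (0)*(3) = 25
  (AB)[0][1] = (-5)*(4) + (0)*(4) = -20
  (AB)[1][0] = (-5)*(-5) + (-3)*(3) = 16
  (AB)[1][1] = (-5)*(4) + (-3)*(4) = -32
AB =
[       25       -20 ]
[       16       -32 ]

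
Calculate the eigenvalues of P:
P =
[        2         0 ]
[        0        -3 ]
λ = -3, 2

Solve det(P - λI) = 0. For a 2×2 matrix the characteristic equation is λ² - (trace)λ + det = 0.
trace(P) = a + d = 2 - 3 = -1.
det(P) = a*d - b*c = (2)*(-3) - (0)*(0) = -6 - 0 = -6.
Characteristic equation: λ² - (-1)λ + (-6) = 0.
Discriminant = (-1)² - 4*(-6) = 1 + 24 = 25.
λ = (-1 ± √25) / 2 = (-1 ± 5) / 2 = -3, 2.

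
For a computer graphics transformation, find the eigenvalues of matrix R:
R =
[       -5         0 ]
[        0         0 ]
λ = -5, 0

Solve det(R - λI) = 0. For a 2×2 matrix the characteristic equation is λ² - (trace)λ + det = 0.
trace(R) = a + d = -5 + 0 = -5.
det(R) = a*d - b*c = (-5)*(0) - (0)*(0) = 0 - 0 = 0.
Characteristic equation: λ² - (-5)λ + (0) = 0.
Discriminant = (-5)² - 4*(0) = 25 - 0 = 25.
λ = (-5 ± √25) / 2 = (-5 ± 5) / 2 = -5, 0.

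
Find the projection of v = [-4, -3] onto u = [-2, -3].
[-34/13, -51/13]

The projection of v onto u is proj_u(v) = ((v·u) / (u·u)) · u.
v·u = (-4)*(-2) + (-3)*(-3) = 17.
u·u = (-2)*(-2) + (-3)*(-3) = 13.
coefficient = 17 / 13 = 17/13.
proj_u(v) = 17/13 · [-2, -3] = [-34/13, -51/13].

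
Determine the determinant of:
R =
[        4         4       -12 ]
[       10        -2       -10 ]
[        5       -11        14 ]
det(R) = -112

Expand along row 0 (cofactor expansion): det(R) = a*(e*i - f*h) - b*(d*i - f*g) + c*(d*h - e*g), where the 3×3 is [[a, b, c], [d, e, f], [g, h, i]].
Minor M_00 = (-2)*(14) - (-10)*(-11) = -28 - 110 = -138.
Minor M_01 = (10)*(14) - (-10)*(5) = 140 + 50 = 190.
Minor M_02 = (10)*(-11) - (-2)*(5) = -110 + 10 = -100.
det(R) = (4)*(-138) - (4)*(190) + (-12)*(-100) = -552 - 760 + 1200 = -112.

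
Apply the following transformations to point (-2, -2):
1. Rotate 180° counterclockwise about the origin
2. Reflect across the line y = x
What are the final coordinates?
(2, 2)

Step 1: Rotate 180° → (2, 2)
Step 2: Reflect across the line y = x → (2, 2)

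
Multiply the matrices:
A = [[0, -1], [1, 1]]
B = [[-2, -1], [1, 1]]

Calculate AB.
[[-1, -1], [-1, 0]]

Each entry (i,j) of AB = sum over k of A[i][k]*B[k][j].
(AB)[0][0] = (0)*(-2) + (-1)*(1) = -1
(AB)[0][1] = (0)*(-1) + (-1)*(1) = -1
(AB)[1][0] = (1)*(-2) + (1)*(1) = -1
(AB)[1][1] = (1)*(-1) + (1)*(1) = 0
AB = [[-1, -1], [-1, 0]]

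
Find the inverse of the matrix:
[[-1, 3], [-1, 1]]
[[1/2, -3/2], [1/2, -1/2]]

For [[a,b],[c,d]], inverse = (1/det)·[[d,-b],[-c,a]]
det = -1·1 - 3·-1 = 2
Inverse = (1/2)·[[1, -3], [1, -1]]
        = [[1/2, -3/2], [1/2, -1/2]]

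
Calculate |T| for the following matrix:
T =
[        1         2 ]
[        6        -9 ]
det(T) = -21

For a 2×2 matrix [[a, b], [c, d]], det = a*d - b*c.
det(T) = (1)*(-9) - (2)*(6) = -9 - 12 = -21.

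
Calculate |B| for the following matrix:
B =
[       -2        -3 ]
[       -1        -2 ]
det(B) = 1

For a 2×2 matrix [[a, b], [c, d]], det = a*d - b*c.
det(B) = (-2)*(-2) - (-3)*(-1) = 4 - 3 = 1.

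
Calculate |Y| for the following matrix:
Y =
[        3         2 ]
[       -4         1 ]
det(Y) = 11

For a 2×2 matrix [[a, b], [c, d]], det = a*d - b*c.
det(Y) = (3)*(1) - (2)*(-4) = 3 + 8 = 11.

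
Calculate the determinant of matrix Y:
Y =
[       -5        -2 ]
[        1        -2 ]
det(Y) = 12

For a 2×2 matrix [[a, b], [c, d]], det = a*d - b*c.
det(Y) = (-5)*(-2) - (-2)*(1) = 10 + 2 = 12.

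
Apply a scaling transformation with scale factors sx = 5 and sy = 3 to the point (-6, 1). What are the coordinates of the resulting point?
(-30, 3)

Scaling matrix:
[[5, 0], [0, 3]]
Result: (-6 × 5, 1 × 3) = (-30, 3)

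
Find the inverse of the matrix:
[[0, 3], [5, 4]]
[[-4/15, 1/5], [1/3, 0]]

For [[a,b],[c,d]], inverse = (1/det)·[[d,-b],[-c,a]]
det = 0·4 - 3·5 = -15
Inverse = (1/-15)·[[4, -3], [-5, 0]]
        = [[-4/15, 1/5], [1/3, 0]]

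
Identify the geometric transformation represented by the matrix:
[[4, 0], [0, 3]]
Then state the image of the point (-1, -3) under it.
non-uniform scaling by (4, 3); image of (-1, -3) is (-4, -9)

This is diagonal with distinct entries, so it scales the x-axis by 4 and the y-axis by 3.
The matrix [[4, 0], [0, 3]] represents: non-uniform scaling by (4, 3).
Applying it to (-1, -3): [4·-1 + 0·-3, 0·-1 + 3·-3] = (-4, -9).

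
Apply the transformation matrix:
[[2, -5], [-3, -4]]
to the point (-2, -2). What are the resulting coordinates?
(6, 14)

Matrix multiplication:
[[2, -5], [-3, -4]] × [-2, -2]ᵀ
= [2×-2 + -5×-2, -3×-2 + -4×-2]ᵀ
= [6.0000, 14.0000]ᵀ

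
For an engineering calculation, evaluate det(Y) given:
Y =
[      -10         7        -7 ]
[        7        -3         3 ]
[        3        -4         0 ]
det(Y) = 76

Expand along row 0 (cofactor expansion): det(Y) = a*(e*i - f*h) - b*(d*i - f*g) + c*(d*h - e*g), where the 3×3 is [[a, b, c], [d, e, f], [g, h, i]].
Minor M_00 = (-3)*(0) - (3)*(-4) = 0 + 12 = 12.
Minor M_01 = (7)*(0) - (3)*(3) = 0 - 9 = -9.
Minor M_02 = (7)*(-4) - (-3)*(3) = -28 + 9 = -19.
det(Y) = (-10)*(12) - (7)*(-9) + (-7)*(-19) = -120 + 63 + 133 = 76.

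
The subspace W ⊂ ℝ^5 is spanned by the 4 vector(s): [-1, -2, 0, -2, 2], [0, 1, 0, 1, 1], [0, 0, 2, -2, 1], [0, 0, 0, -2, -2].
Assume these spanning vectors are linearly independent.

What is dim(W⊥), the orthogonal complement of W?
dim(W⊥) = 1

For any subspace W of ℝ^n, dim(W) + dim(W⊥) = n (the whole-space dimension).
Here the given 4 vectors are linearly independent, so dim(W) = 4.
Thus dim(W⊥) = n - dim(W) = 5 - 4 = 1.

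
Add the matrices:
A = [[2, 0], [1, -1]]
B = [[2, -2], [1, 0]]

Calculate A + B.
[[4, -2], [2, -1]]

Add corresponding elements:
(2)+(2)=4
(0)+(-2)=-2
(1)+(1)=2
(-1)+(0)=-1
A + B = [[4, -2], [2, -1]]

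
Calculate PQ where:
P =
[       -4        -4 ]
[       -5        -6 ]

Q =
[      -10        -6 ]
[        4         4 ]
PQ =
[       24         8 ]
[       26         6 ]

Matrix multiplication: (PQ)[i][j] = sum over k of P[i][k] * Q[k][j].
  (PQ)[0][0] = (-4)*(-10) + (-4)*(4) = 24
  (PQ)[0][1] = (-4)*(-6) + (-4)*(4) = 8
  (PQ)[1][0] = (-5)*(-10) + (-6)*(4) = 26
  (PQ)[1][1] = (-5)*(-6) + (-6)*(4) = 6
PQ =
[       24         8 ]
[       26         6 ]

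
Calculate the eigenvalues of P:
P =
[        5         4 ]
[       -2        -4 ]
λ = -3, 4

Solve det(P - λI) = 0. For a 2×2 matrix the characteristic equation is λ² - (trace)λ + det = 0.
trace(P) = a + d = 5 - 4 = 1.
det(P) = a*d - b*c = (5)*(-4) - (4)*(-2) = -20 + 8 = -12.
Characteristic equation: λ² - (1)λ + (-12) = 0.
Discriminant = (1)² - 4*(-12) = 1 + 48 = 49.
λ = (1 ± √49) / 2 = (1 ± 7) / 2 = -3, 4.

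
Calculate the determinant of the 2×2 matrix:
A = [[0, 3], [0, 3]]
0

For A = [[a, b], [c, d]], det(A) = a*d - b*c.
det(A) = (0)*(3) - (3)*(0) = 0 - 0 = 0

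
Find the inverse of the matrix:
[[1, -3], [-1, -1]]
[[1/4, -3/4], [-1/4, -1/4]]

For [[a,b],[c,d]], inverse = (1/det)·[[d,-b],[-c,a]]
det = 1·-1 - -3·-1 = -4
Inverse = (1/-4)·[[-1, 3], [1, 1]]
        = [[1/4, -3/4], [-1/4, -1/4]]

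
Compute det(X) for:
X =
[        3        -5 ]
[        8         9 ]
det(X) = 67

For a 2×2 matrix [[a, b], [c, d]], det = a*d - b*c.
det(X) = (3)*(9) - (-5)*(8) = 27 + 40 = 67.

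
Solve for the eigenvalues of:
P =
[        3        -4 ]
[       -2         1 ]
λ = -1, 5

Solve det(P - λI) = 0. For a 2×2 matrix the characteristic equation is λ² - (trace)λ + det = 0.
trace(P) = a + d = 3 + 1 = 4.
det(P) = a*d - b*c = (3)*(1) - (-4)*(-2) = 3 - 8 = -5.
Characteristic equation: λ² - (4)λ + (-5) = 0.
Discriminant = (4)² - 4*(-5) = 16 + 20 = 36.
λ = (4 ± √36) / 2 = (4 ± 6) / 2 = -1, 5.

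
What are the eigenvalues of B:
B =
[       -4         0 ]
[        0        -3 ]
λ = -4, -3

Solve det(B - λI) = 0. For a 2×2 matrix the characteristic equation is λ² - (trace)λ + det = 0.
trace(B) = a + d = -4 - 3 = -7.
det(B) = a*d - b*c = (-4)*(-3) - (0)*(0) = 12 - 0 = 12.
Characteristic equation: λ² - (-7)λ + (12) = 0.
Discriminant = (-7)² - 4*(12) = 49 - 48 = 1.
λ = (-7 ± √1) / 2 = (-7 ± 1) / 2 = -4, -3.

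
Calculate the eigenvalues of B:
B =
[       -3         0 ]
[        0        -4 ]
λ = -4, -3

Solve det(B - λI) = 0. For a 2×2 matrix the characteristic equation is λ² - (trace)λ + det = 0.
trace(B) = a + d = -3 - 4 = -7.
det(B) = a*d - b*c = (-3)*(-4) - (0)*(0) = 12 - 0 = 12.
Characteristic equation: λ² - (-7)λ + (12) = 0.
Discriminant = (-7)² - 4*(12) = 49 - 48 = 1.
λ = (-7 ± √1) / 2 = (-7 ± 1) / 2 = -4, -3.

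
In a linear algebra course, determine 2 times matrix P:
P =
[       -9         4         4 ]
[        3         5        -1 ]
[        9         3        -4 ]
2P =
[      -18         8         8 ]
[        6        10        -2 ]
[       18         6        -8 ]

Scalar multiplication is elementwise: (2P)[i][j] = 2 * P[i][j].
  (2P)[0][0] = 2 * (-9) = -18
  (2P)[0][1] = 2 * (4) = 8
  (2P)[0][2] = 2 * (4) = 8
  (2P)[1][0] = 2 * (3) = 6
  (2P)[1][1] = 2 * (5) = 10
  (2P)[1][2] = 2 * (-1) = -2
  (2P)[2][0] = 2 * (9) = 18
  (2P)[2][1] = 2 * (3) = 6
  (2P)[2][2] = 2 * (-4) = -8
2P =
[      -18         8         8 ]
[        6        10        -2 ]
[       18         6        -8 ]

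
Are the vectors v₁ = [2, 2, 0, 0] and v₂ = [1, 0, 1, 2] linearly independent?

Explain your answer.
Yes, linearly independent

Two vectors are linearly dependent iff one is a scalar multiple of the other.
No single scalar k satisfies v₂ = k·v₁ (the ratios of corresponding entries disagree), so v₁ and v₂ are linearly independent.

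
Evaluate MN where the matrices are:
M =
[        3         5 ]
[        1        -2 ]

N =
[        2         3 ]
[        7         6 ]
MN =
[       41        39 ]
[      -12        -9 ]

Matrix multiplication: (MN)[i][j] = sum over k of M[i][k] * N[k][j].
  (MN)[0][0] = (3)*(2) + (5)*(7) = 41
  (MN)[0][1] = (3)*(3) + (5)*(6) = 39
  (MN)[1][0] = (1)*(2) + (-2)*(7) = -12
  (MN)[1][1] = (1)*(3) + (-2)*(6) = -9
MN =
[       41        39 ]
[      -12        -9 ]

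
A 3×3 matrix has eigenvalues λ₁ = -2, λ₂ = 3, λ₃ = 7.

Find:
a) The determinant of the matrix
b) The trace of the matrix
det = -42, trace = 8

Two standard eigenvalue identities:
- det(A) equals the product of the eigenvalues (counted with multiplicity).
- trace(A) equals the sum of the eigenvalues.
det(A) = (-2)*(3)*(7) = -42.
trace(A) = -2 + 3 + 7 = 8.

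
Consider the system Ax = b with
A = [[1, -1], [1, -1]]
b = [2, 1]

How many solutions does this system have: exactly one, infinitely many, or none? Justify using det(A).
No solution

det(A) = (1)*(-1) - (-1)*(1) = 0, so A is singular.
The column space of A is span(column 1) = span([1, 1]).
b = [2, 1] is not a scalar multiple of column 1, so b ∉ column space and the system is inconsistent — no solution.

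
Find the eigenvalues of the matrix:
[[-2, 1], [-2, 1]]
λ = -1 and λ = 0

Characteristic equation: det(A - λI) = 0
λ² - (trace)λ + (det) = 0
λ² - (-1)λ + (0) = 0
λ² + 1λ + 0 = 0
Solving: λ = -1, 0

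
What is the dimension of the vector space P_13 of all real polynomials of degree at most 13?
Dimension = 14

A polynomial of degree at most 13 can be written as a₀ + a₁x + a₂x² + … + a_13x^13, with 14 free coefficients a₀, …, a_13.
The set {1, x, x², …, x^13} is a basis: it spans P_13 (every such polynomial is a linear combination of these) and is linearly independent (a polynomial is zero iff all its coefficients are zero).
Therefore dim(P_13) = 13 + 1 = 14.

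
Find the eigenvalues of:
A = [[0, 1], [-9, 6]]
λ = 3, 3

Solve det(A - λI) = 0. For a 2×2 matrix this is λ² - (trace)λ + det = 0.
trace(A) = 0 + 6 = 6.
det(A) = (0)*(6) - (1)*(-9) = 0 + 9 = 9.
Characteristic equation: λ² - (6)λ + (9) = 0.
Discriminant: (6)² - 4*(9) = 36 - 36 = 0.
Roots: λ = (6 ± √0) / 2 = 3, 3.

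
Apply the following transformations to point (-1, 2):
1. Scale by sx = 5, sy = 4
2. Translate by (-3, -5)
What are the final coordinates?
(-8, 3)

Step 1: Scale (-1, 2) by (sx, sy) = (5, 4) → (-5, 8)
Step 2: Translate by (-3, -5) → (-8, 3)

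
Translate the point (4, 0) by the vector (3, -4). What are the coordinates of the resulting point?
(7, -4)

Translation by (3, -4):
x' = 4 + 3 = 7
y' = 0 + -4 = -4
Homogeneous matrix: [[1, 0, 3], [0, 1, -4], [0, 0, 1]]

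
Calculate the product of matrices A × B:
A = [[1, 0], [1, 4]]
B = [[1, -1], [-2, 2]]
[[1, -1], [-7, 7]]

Matrix multiplication:
C[0][0] = 1×1 + 0×-2 = 1
C[0][1] = 1×-1 + 0×2 = -1
C[1][0] = 1×1 + 4×-2 = -7
C[1][1] = 1×-1 + 4×2 = 7
Result: [[1, -1], [-7, 7]]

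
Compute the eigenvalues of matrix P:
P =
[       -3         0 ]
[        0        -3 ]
λ = -3, -3

Solve det(P - λI) = 0. For a 2×2 matrix the characteristic equation is λ² - (trace)λ + det = 0.
trace(P) = a + d = -3 - 3 = -6.
det(P) = a*d - b*c = (-3)*(-3) - (0)*(0) = 9 - 0 = 9.
Characteristic equation: λ² - (-6)λ + (9) = 0.
Discriminant = (-6)² - 4*(9) = 36 - 36 = 0.
λ = (-6 ± √0) / 2 = (-6 ± 0) / 2 = -3, -3.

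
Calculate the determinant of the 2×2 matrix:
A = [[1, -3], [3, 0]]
9

For A = [[a, b], [c, d]], det(A) = a*d - b*c.
det(A) = (1)*(0) - (-3)*(3) = 0 - -9 = 9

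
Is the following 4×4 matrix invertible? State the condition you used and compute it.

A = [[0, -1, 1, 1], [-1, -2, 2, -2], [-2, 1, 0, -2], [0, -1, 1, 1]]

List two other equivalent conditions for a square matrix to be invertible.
No, not invertible; det(A) = 0 (two rows are equal, so the rows are linearly dependent). Equivalent conditions (failing for this A): rank(A) < 4; Ax = 0 has non-trivial solutions; 0 is an eigenvalue; the columns are linearly dependent.

To check invertibility, compute det(A).
In this matrix, row 0 and the last row are identical, so one row is a scalar multiple of another and the rows are linearly dependent.
A matrix with linearly dependent rows has det = 0 and is not invertible.
Equivalent failed conditions:
- rank(A) < 4.
- Ax = 0 has non-trivial solutions.
- 0 is an eigenvalue.
- The columns are linearly dependent.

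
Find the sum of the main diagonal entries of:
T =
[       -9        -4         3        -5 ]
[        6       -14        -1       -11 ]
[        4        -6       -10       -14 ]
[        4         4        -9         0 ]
tr(T) = -9 - 14 - 10 + 0 = -33

The trace of a square matrix is the sum of its diagonal entries.
Diagonal entries of T: T[0][0] = -9, T[1][1] = -14, T[2][2] = -10, T[3][3] = 0.
tr(T) = -9 - 14 - 10 + 0 = -33.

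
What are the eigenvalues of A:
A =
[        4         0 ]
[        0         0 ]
λ = 0, 4

Solve det(A - λI) = 0. For a 2×2 matrix the characteristic equation is λ² - (trace)λ + det = 0.
trace(A) = a + d = 4 + 0 = 4.
det(A) = a*d - b*c = (4)*(0) - (0)*(0) = 0 - 0 = 0.
Characteristic equation: λ² - (4)λ + (0) = 0.
Discriminant = (4)² - 4*(0) = 16 - 0 = 16.
λ = (4 ± √16) / 2 = (4 ± 4) / 2 = 0, 4.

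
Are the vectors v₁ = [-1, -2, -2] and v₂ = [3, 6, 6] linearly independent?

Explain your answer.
No, linearly dependent (v₂ = -3·v₁)

Check whether there is a scalar k with v₂ = k·v₁.
Comparing components, k = -3 satisfies -3·[-1, -2, -2] = [3, 6, 6].
Since v₂ is a scalar multiple of v₁, the two vectors are linearly dependent.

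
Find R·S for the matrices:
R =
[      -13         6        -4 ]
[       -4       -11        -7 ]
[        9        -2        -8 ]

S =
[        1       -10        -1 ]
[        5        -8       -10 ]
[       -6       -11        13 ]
RS =
[       41       126       -99 ]
[      -17       205        23 ]
[       47        14       -93 ]

Matrix multiplication: (RS)[i][j] = sum over k of R[i][k] * S[k][j].
  (RS)[0][0] = (-13)*(1) + (6)*(5) + (-4)*(-6) = 41
  (RS)[0][1] = (-13)*(-10) + (6)*(-8) + (-4)*(-11) = 126
  (RS)[0][2] = (-13)*(-1) + (6)*(-10) + (-4)*(13) = -99
  (RS)[1][0] = (-4)*(1) + (-11)*(5) + (-7)*(-6) = -17
  (RS)[1][1] = (-4)*(-10) + (-11)*(-8) + (-7)*(-11) = 205
  (RS)[1][2] = (-4)*(-1) + (-11)*(-10) + (-7)*(13) = 23
  (RS)[2][0] = (9)*(1) + (-2)*(5) + (-8)*(-6) = 47
  (RS)[2][1] = (9)*(-10) + (-2)*(-8) + (-8)*(-11) = 14
  (RS)[2][2] = (9)*(-1) + (-2)*(-10) + (-8)*(13) = -93
RS =
[       41       126       -99 ]
[      -17       205        23 ]
[       47        14       -93 ]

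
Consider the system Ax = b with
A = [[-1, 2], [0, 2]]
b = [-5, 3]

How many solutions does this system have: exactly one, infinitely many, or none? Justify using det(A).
Exactly one solution

Compute det(A) = (-1)*(2) - (2)*(0) = -2.
Because det(A) ≠ 0, A is invertible and Ax = b has a unique solution for every b (here x = A⁻¹ b).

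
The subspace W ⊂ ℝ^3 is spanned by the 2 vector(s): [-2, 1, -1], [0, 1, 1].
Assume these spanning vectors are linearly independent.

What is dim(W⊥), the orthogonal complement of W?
dim(W⊥) = 1

For any subspace W of ℝ^n, dim(W) + dim(W⊥) = n (the whole-space dimension).
Here the given 2 vectors are linearly independent, so dim(W) = 2.
Thus dim(W⊥) = n - dim(W) = 3 - 2 = 1.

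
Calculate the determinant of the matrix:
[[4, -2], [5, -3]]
-2

For a 2×2 matrix [[a, b], [c, d]], det = ad - bc
det = (4)(-3) - (-2)(5) = -12 - -10 = -2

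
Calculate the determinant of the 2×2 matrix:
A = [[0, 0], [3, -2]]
0

For A = [[a, b], [c, d]], det(A) = a*d - b*c.
det(A) = (0)*(-2) - (0)*(3) = 0 - 0 = 0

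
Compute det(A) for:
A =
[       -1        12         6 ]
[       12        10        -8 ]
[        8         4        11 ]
det(A) = -2686

Expand along row 0 (cofactor expansion): det(A) = a*(e*i - f*h) - b*(d*i - f*g) + c*(d*h - e*g), where the 3×3 is [[a, b, c], [d, e, f], [g, h, i]].
Minor M_00 = (10)*(11) - (-8)*(4) = 110 + 32 = 142.
Minor M_01 = (12)*(11) - (-8)*(8) = 132 + 64 = 196.
Minor M_02 = (12)*(4) - (10)*(8) = 48 - 80 = -32.
det(A) = (-1)*(142) - (12)*(196) + (6)*(-32) = -142 - 2352 - 192 = -2686.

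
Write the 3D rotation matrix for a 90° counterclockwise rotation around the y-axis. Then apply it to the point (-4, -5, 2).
R = [[0, 0, 1], [0, 1, 0], [-1, 0, 0]]; R·(-4, -5, 2) = (2, -5, 4)

Rotation matrix for 90° around y-axis:
cos(90°) = 0, sin(90°) = 1
R = [[0, 0, 1], [0, 1, 0], [-1, 0, 0]]
Apply to (-4, -5, 2): R·[-4, -5, 2]ᵀ = (2, -5, 4)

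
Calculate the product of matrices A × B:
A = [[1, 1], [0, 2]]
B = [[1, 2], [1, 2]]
[[2, 4], [2, 4]]

Matrix multiplication:
C[0][0] = 1×1 + 1×1 = 2
C[0][1] = 1×2 + 1×2 = 4
C[1][0] = 0×1 + 2×1 = 2
C[1][1] = 0×2 + 2×2 = 4
Result: [[2, 4], [2, 4]]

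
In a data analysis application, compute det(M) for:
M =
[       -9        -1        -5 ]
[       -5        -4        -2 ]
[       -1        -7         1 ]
det(M) = 0

Expand along row 0 (cofactor expansion): det(M) = a*(e*i - f*h) - b*(d*i - f*g) + c*(d*h - e*g), where the 3×3 is [[a, b, c], [d, e, f], [g, h, i]].
Minor M_00 = (-4)*(1) - (-2)*(-7) = -4 - 14 = -18.
Minor M_01 = (-5)*(1) - (-2)*(-1) = -5 - 2 = -7.
Minor M_02 = (-5)*(-7) - (-4)*(-1) = 35 - 4 = 31.
det(M) = (-9)*(-18) - (-1)*(-7) + (-5)*(31) = 162 - 7 - 155 = 0.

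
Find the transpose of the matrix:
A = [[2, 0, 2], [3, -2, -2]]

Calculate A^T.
[[2, 3], [0, -2], [2, -2]]

The transpose sends entry (i,j) to (j,i); rows become columns.
Row 0 of A: [2, 0, 2] -> column 0 of A^T.
Row 1 of A: [3, -2, -2] -> column 1 of A^T.
A^T = [[2, 3], [0, -2], [2, -2]]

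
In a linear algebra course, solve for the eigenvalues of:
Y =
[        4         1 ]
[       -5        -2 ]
λ = -1, 3

Solve det(Y - λI) = 0. For a 2×2 matrix the characteristic equation is λ² - (trace)λ + det = 0.
trace(Y) = a + d = 4 - 2 = 2.
det(Y) = a*d - b*c = (4)*(-2) - (1)*(-5) = -8 + 5 = -3.
Characteristic equation: λ² - (2)λ + (-3) = 0.
Discriminant = (2)² - 4*(-3) = 4 + 12 = 16.
λ = (2 ± √16) / 2 = (2 ± 4) / 2 = -1, 3.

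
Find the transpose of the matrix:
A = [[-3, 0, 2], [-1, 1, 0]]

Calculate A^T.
[[-3, -1], [0, 1], [2, 0]]

The transpose sends entry (i,j) to (j,i); rows become columns.
Row 0 of A: [-3, 0, 2] -> column 0 of A^T.
Row 1 of A: [-1, 1, 0] -> column 1 of A^T.
A^T = [[-3, -1], [0, 1], [2, 0]]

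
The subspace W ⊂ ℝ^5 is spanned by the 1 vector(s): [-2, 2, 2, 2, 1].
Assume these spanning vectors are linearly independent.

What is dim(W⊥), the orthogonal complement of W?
dim(W⊥) = 4

For any subspace W of ℝ^n, dim(W) + dim(W⊥) = n (the whole-space dimension).
Here the given 1 vectors are linearly independent, so dim(W) = 1.
Thus dim(W⊥) = n - dim(W) = 5 - 1 = 4.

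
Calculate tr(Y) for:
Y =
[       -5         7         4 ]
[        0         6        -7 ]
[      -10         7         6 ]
tr(Y) = -5 + 6 + 6 = 7

The trace of a square matrix is the sum of its diagonal entries.
Diagonal entries of Y: Y[0][0] = -5, Y[1][1] = 6, Y[2][2] = 6.
tr(Y) = -5 + 6 + 6 = 7.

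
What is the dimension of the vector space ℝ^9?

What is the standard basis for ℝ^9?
Dimension = 9; standard basis = {e_1, e_2, e_3, …, e_9}

ℝ^9 is the space of 9-tuples of real numbers; its dimension is 9.
The standard basis consists of 9 vectors: e_1, e_2, e_3, …, e_9, where e_i is the vector with 1 in position i and 0 elsewhere.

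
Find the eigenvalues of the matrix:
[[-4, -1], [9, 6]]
λ = -3 and λ = 5

Characteristic equation: det(A - λI) = 0
λ² - (trace)λ + (det) = 0
λ² - (2)λ + (-15) = 0
λ² - 2λ - 15 = 0
Solving: λ = -3, 5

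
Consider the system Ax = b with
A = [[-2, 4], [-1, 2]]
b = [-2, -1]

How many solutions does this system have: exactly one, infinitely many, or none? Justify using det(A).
Infinitely many solutions

det(A) = (-2)*(2) - (4)*(-1) = 0, so A is singular (column 2 is -2 times column 1).
b = [-2, -1] = 1 * column 1 of A, so b lies in the column space of A.
A singular matrix whose right-hand side is in its column space gives a 1-parameter family of solutions — infinitely many.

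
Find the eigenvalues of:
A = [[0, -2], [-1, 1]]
λ = -1, 2

Solve det(A - λI) = 0. For a 2×2 matrix this is λ² - (trace)λ + det = 0.
trace(A) = 0 + 1 = 1.
det(A) = (0)*(1) - (-2)*(-1) = 0 - 2 = -2.
Characteristic equation: λ² - (1)λ + (-2) = 0.
Discriminant: (1)² - 4*(-2) = 1 + 8 = 9.
Roots: λ = (1 ± √9) / 2 = -1, 2.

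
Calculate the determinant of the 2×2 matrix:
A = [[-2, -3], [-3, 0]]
-9

For A = [[a, b], [c, d]], det(A) = a*d - b*c.
det(A) = (-2)*(0) - (-3)*(-3) = 0 - 9 = -9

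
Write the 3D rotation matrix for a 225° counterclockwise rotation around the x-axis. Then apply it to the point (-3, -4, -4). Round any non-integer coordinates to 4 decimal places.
R = [[1, 0, 0], [0, -√2/2, √2/2], [0, -√2/2, -√2/2]]; R·(-3, -4, -4) = (-3.0000, 0.0000, 5.6569)

Rotation matrix for 225° around x-axis:
cos(225°) = -√2/2, sin(225°) = -√2/2
R = [[1, 0, 0], [0, -√2/2, √2/2], [0, -√2/2, -√2/2]]
Apply to (-3, -4, -4): R·[-3, -4, -4]ᵀ = (-3.0000, 0.0000, 5.6569)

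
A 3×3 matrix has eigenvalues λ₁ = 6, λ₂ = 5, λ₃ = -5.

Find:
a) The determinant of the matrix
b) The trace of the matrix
det = -150, trace = 6

Two standard eigenvalue identities:
- det(A) equals the product of the eigenvalues (counted with multiplicity).
- trace(A) equals the sum of the eigenvalues.
det(A) = (6)*(5)*(-5) = -150.
trace(A) = 6 + 5 - 5 = 6.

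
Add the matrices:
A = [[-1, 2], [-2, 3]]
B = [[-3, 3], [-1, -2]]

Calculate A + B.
[[-4, 5], [-3, 1]]

Add corresponding elements:
(-1)+(-3)=-4
(2)+(3)=5
(-2)+(-1)=-3
(3)+(-2)=1
A + B = [[-4, 5], [-3, 1]]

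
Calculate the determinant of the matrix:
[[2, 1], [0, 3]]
6

For a 2×2 matrix [[a, b], [c, d]], det = ad - bc
det = (2)(3) - (1)(0) = 6 - 0 = 6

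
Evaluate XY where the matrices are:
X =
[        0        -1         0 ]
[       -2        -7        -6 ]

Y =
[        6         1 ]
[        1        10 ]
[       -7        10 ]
XY =
[       -1       -10 ]
[       23      -132 ]

Matrix multiplication: (XY)[i][j] = sum over k of X[i][k] * Y[k][j].
  (XY)[0][0] = (0)*(6) + (-1)*(1) + (0)*(-7) = -1
  (XY)[0][1] = (0)*(1) + (-1)*(10) + (0)*(10) = -10
  (XY)[1][0] = (-2)*(6) + (-7)*(1) + (-6)*(-7) = 23
  (XY)[1][1] = (-2)*(1) + (-7)*(10) + (-6)*(10) = -132
XY =
[       -1       -10 ]
[       23      -132 ]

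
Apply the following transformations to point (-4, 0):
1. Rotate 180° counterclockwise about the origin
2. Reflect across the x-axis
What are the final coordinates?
(4, 0)

Step 1: Rotate 180° → (4, 0)
Step 2: Reflect across the x-axis → (4, 0)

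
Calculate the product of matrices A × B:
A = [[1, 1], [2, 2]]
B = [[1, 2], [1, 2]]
[[2, 4], [4, 8]]

Matrix multiplication:
C[0][0] = 1×1 + 1×1 = 2
C[0][1] = 1×2 + 1×2 = 4
C[1][0] = 2×1 + 2×1 = 4
C[1][1] = 2×2 + 2×2 = 8
Result: [[2, 4], [4, 8]]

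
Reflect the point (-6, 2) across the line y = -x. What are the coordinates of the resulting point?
(-2, 6)

Reflection across line y = -x: (-6, 2) → (-2, 6)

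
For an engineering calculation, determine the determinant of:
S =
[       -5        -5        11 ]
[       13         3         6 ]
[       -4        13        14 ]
det(S) = 3201

Expand along row 0 (cofactor expansion): det(S) = a*(e*i - f*h) - b*(d*i - f*g) + c*(d*h - e*g), where the 3×3 is [[a, b, c], [d, e, f], [g, h, i]].
Minor M_00 = (3)*(14) - (6)*(13) = 42 - 78 = -36.
Minor M_01 = (13)*(14) - (6)*(-4) = 182 + 24 = 206.
Minor M_02 = (13)*(13) - (3)*(-4) = 169 + 12 = 181.
det(S) = (-5)*(-36) - (-5)*(206) + (11)*(181) = 180 + 1030 + 1991 = 3201.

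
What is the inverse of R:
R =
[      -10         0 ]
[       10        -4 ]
det(R) = 40
R⁻¹ =
[    -1/10         0 ]
[     -1/4      -1/4 ]

For a 2×2 matrix R = [[a, b], [c, d]] with det(R) ≠ 0, R⁻¹ = (1/det(R)) * [[d, -b], [-c, a]].
det(R) = (-10)*(-4) - (0)*(10) = 40 - 0 = 40.
R⁻¹ = (1/40) * [[-4, 0], [-10, -10]].
Dividing each entry by 40 and reducing:
R⁻¹ =
[    -1/10         0 ]
[     -1/4      -1/4 ]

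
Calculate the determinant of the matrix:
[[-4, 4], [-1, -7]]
32

For a 2×2 matrix [[a, b], [c, d]], det = ad - bc
det = (-4)(-7) - (4)(-1) = 28 - -4 = 32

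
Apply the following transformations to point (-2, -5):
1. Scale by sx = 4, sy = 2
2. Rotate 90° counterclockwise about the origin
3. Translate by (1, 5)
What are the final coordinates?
(11, -3)

Step 1: Scale → (-8, -10)
Step 2: Rotate 90° → (10, -8)
Step 3: Translate → (11, -3)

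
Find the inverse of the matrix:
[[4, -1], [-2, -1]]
[[1/6, -1/6], [-1/3, -2/3]]

For [[a,b],[c,d]], inverse = (1/det)·[[d,-b],[-c,a]]
det = 4·-1 - -1·-2 = -6
Inverse = (1/-6)·[[-1, 1], [2, 4]]
        = [[1/6, -1/6], [-1/3, -2/3]]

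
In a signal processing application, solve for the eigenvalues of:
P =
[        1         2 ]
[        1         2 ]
λ = 0, 3

Solve det(P - λI) = 0. For a 2×2 matrix the characteristic equation is λ² - (trace)λ + det = 0.
trace(P) = a + d = 1 + 2 = 3.
det(P) = a*d - b*c = (1)*(2) - (2)*(1) = 2 - 2 = 0.
Characteristic equation: λ² - (3)λ + (0) = 0.
Discriminant = (3)² - 4*(0) = 9 - 0 = 9.
λ = (3 ± √9) / 2 = (3 ± 3) / 2 = 0, 3.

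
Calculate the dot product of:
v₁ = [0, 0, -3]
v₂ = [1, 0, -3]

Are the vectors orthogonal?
9, No

The dot product is the sum of products of corresponding components.
v₁·v₂ = (0)*(1) + (0)*(0) + (-3)*(-3) = 0 + 0 + 9 = 9.
Two vectors are orthogonal iff their dot product is 0; here the dot product is 9, so the vectors are not orthogonal.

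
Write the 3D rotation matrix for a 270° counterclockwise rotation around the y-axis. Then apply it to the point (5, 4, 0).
R = [[0, 0, -1], [0, 1, 0], [1, 0, 0]]; R·(5, 4, 0) = (0, 4, 5)

Rotation matrix for 270° around y-axis:
cos(270°) = 0, sin(270°) = -1
R = [[0, 0, -1], [0, 1, 0], [1, 0, 0]]
Apply to (5, 4, 0): R·[5, 4, 0]ᵀ = (0, 4, 5)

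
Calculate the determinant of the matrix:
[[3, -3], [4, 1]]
15

For a 2×2 matrix [[a, b], [c, d]], det = ad - bc
det = (3)(1) - (-3)(4) = 3 - -12 = 15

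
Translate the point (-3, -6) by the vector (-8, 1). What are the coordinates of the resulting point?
(-11, -5)

Translation by (-8, 1):
x' = -3 + -8 = -11
y' = -6 + 1 = -5
Homogeneous matrix: [[1, 0, -8], [0, 1, 1], [0, 0, 1]]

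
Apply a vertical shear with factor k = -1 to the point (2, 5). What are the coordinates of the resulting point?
(2, 3)

Shear matrix for vertical shear with factor k = -1:
[[1, 0], [-1, 1]]
Result: (2, 5) → (2, 3)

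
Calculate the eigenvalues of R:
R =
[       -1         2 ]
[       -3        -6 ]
λ = -4, -3

Solve det(R - λI) = 0. For a 2×2 matrix the characteristic equation is λ² - (trace)λ + det = 0.
trace(R) = a + d = -1 - 6 = -7.
det(R) = a*d - b*c = (-1)*(-6) - (2)*(-3) = 6 + 6 = 12.
Characteristic equation: λ² - (-7)λ + (12) = 0.
Discriminant = (-7)² - 4*(12) = 49 - 48 = 1.
λ = (-7 ± √1) / 2 = (-7 ± 1) / 2 = -4, -3.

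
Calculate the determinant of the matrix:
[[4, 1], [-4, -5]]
-16

For a 2×2 matrix [[a, b], [c, d]], det = ad - bc
det = (4)(-5) - (1)(-4) = -20 - -4 = -16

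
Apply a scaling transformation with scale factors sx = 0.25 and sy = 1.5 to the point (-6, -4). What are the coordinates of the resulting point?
(-1.5, -6.0)

Scaling matrix:
[[0.25, 0], [0, 1.50]]
Result: (-6 × 0.25, -4 × 1.5) = (-1.5, -6.0)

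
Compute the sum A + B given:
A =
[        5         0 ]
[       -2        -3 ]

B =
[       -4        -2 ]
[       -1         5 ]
A + B =
[        1        -2 ]
[       -3         2 ]

Matrix addition is elementwise: (A+B)[i][j] = A[i][j] + B[i][j].
  (A+B)[0][0] = (5) + (-4) = 1
  (A+B)[0][1] = (0) + (-2) = -2
  (A+B)[1][0] = (-2) + (-1) = -3
  (A+B)[1][1] = (-3) + (5) = 2
A + B =
[        1        -2 ]
[       -3         2 ]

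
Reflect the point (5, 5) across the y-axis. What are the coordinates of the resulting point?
(-5, 5)

Reflection across y-axis: (5, 5) → (-5, 5)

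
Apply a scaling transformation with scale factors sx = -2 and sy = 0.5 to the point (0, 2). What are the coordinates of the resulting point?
(0, 1.0)

Scaling matrix:
[[-2, 0], [0, 0.50]]
Result: (0 × -2, 2 × 0.5) = (0, 1.0)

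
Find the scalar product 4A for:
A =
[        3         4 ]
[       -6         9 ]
4A =
[       12        16 ]
[      -24        36 ]

Scalar multiplication is elementwise: (4A)[i][j] = 4 * A[i][j].
  (4A)[0][0] = 4 * (3) = 12
  (4A)[0][1] = 4 * (4) = 16
  (4A)[1][0] = 4 * (-6) = -24
  (4A)[1][1] = 4 * (9) = 36
4A =
[       12        16 ]
[      -24        36 ]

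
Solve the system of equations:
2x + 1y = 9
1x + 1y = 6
x = 3, y = 3

Use elimination (row reduction):
Equation 1: 2x + 1y = 9.
Equation 2: 1x + 1y = 6.
Multiply Eq1 by 1 and Eq2 by 2: 2x + 1y = 9;  2x + 2y = 12.
Subtract: (1)y = 3, so y = 3.
Back-substitute into Eq1: 2x + 1*(3) = 9, so x = 3.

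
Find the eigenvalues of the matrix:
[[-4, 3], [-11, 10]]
λ = -1 and λ = 7

Characteristic equation: det(A - λI) = 0
λ² - (trace)λ + (det) = 0
λ² - (6)λ + (-7) = 0
λ² - 6λ - 7 = 0
Solving: λ = -1, 7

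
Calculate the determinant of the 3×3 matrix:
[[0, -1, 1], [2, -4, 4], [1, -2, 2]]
0

Expansion along first row:
det = 0·det([[-4,4],[-2,2]]) - -1·det([[2,4],[1,2]]) + 1·det([[2,-4],[1,-2]])
    = 0·(-4·2 - 4·-2) - -1·(2·2 - 4·1) + 1·(2·-2 - -4·1)
    = 0·0 - -1·0 + 1·0
    = 0 + 0 + 0 = 0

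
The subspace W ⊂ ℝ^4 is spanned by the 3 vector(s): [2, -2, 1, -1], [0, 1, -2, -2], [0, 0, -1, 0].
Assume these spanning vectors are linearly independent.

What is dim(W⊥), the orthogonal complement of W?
dim(W⊥) = 1

For any subspace W of ℝ^n, dim(W) + dim(W⊥) = n (the whole-space dimension).
Here the given 3 vectors are linearly independent, so dim(W) = 3.
Thus dim(W⊥) = n - dim(W) = 4 - 3 = 1.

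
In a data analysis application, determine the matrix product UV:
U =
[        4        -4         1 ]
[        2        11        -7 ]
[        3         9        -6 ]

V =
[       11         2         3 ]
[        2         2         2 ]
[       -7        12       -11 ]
UV =
[       29        12        -7 ]
[       93       -58       105 ]
[       93       -48        93 ]

Matrix multiplication: (UV)[i][j] = sum over k of U[i][k] * V[k][j].
  (UV)[0][0] = (4)*(11) + (-4)*(2) + (1)*(-7) = 29
  (UV)[0][1] = (4)*(2) + (-4)*(2) + (1)*(12) = 12
  (UV)[0][2] = (4)*(3) + (-4)*(2) + (1)*(-11) = -7
  (UV)[1][0] = (2)*(11) + (11)*(2) + (-7)*(-7) = 93
  (UV)[1][1] = (2)*(2) + (11)*(2) + (-7)*(12) = -58
  (UV)[1][2] = (2)*(3) + (11)*(2) + (-7)*(-11) = 105
  (UV)[2][0] = (3)*(11) + (9)*(2) + (-6)*(-7) = 93
  (UV)[2][1] = (3)*(2) + (9)*(2) + (-6)*(12) = -48
  (UV)[2][2] = (3)*(3) + (9)*(2) + (-6)*(-11) = 93
UV =
[       29        12        -7 ]
[       93       -58       105 ]
[       93       -48        93 ]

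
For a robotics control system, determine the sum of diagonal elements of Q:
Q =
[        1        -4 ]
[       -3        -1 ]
tr(Q) = 1 - 1 = 0

The trace of a square matrix is the sum of its diagonal entries.
Diagonal entries of Q: Q[0][0] = 1, Q[1][1] = -1.
tr(Q) = 1 - 1 = 0.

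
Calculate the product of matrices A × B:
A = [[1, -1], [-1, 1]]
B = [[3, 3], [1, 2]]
[[2, 1], [-2, -1]]

Matrix multiplication:
C[0][0] = 1×3 + -1×1 = 2
C[0][1] = 1×3 + -1×2 = 1
C[1][0] = -1×3 + 1×1 = -2
C[1][1] = -1×3 + 1×2 = -1
Result: [[2, 1], [-2, -1]]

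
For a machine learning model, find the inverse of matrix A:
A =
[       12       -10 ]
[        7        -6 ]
det(A) = -2
A⁻¹ =
[        3        -5 ]
[      7/2        -6 ]

For a 2×2 matrix A = [[a, b], [c, d]] with det(A) ≠ 0, A⁻¹ = (1/det(A)) * [[d, -b], [-c, a]].
det(A) = (12)*(-6) - (-10)*(7) = -72 + 70 = -2.
A⁻¹ = (1/-2) * [[-6, 10], [-7, 12]].
Dividing each entry by -2 and reducing:
A⁻¹ =
[        3        -5 ]
[      7/2        -6 ]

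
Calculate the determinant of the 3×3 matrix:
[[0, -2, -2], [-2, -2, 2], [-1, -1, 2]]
-4

Expansion along first row:
det = 0·det([[-2,2],[-1,2]]) - -2·det([[-2,2],[-1,2]]) + -2·det([[-2,-2],[-1,-1]])
    = 0·(-2·2 - 2·-1) - -2·(-2·2 - 2·-1) + -2·(-2·-1 - -2·-1)
    = 0·-2 - -2·-2 + -2·0
    = 0 + -4 + 0 = -4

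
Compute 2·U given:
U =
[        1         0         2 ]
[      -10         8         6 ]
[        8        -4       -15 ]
2U =
[        2         0         4 ]
[      -20        16        12 ]
[       16        -8       -30 ]

Scalar multiplication is elementwise: (2U)[i][j] = 2 * U[i][j].
  (2U)[0][0] = 2 * (1) = 2
  (2U)[0][1] = 2 * (0) = 0
  (2U)[0][2] = 2 * (2) = 4
  (2U)[1][0] = 2 * (-10) = -20
  (2U)[1][1] = 2 * (8) = 16
  (2U)[1][2] = 2 * (6) = 12
  (2U)[2][0] = 2 * (8) = 16
  (2U)[2][1] = 2 * (-4) = -8
  (2U)[2][2] = 2 * (-15) = -30
2U =
[        2         0         4 ]
[      -20        16        12 ]
[       16        -8       -30 ]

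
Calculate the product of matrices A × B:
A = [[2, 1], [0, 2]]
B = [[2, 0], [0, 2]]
[[4, 2], [0, 4]]

Matrix multiplication:
C[0][0] = 2×2 + 1×0 = 4
C[0][1] = 2×0 + 1×2 = 2
C[1][0] = 0×2 + 2×0 = 0
C[1][1] = 0×0 + 2×2 = 4
Result: [[4, 2], [0, 4]]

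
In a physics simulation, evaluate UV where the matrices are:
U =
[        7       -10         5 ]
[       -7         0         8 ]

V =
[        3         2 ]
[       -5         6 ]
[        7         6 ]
UV =
[      106       -16 ]
[       35        34 ]

Matrix multiplication: (UV)[i][j] = sum over k of U[i][k] * V[k][j].
  (UV)[0][0] = (7)*(3) + (-10)*(-5) + (5)*(7) = 106
  (UV)[0][1] = (7)*(2) + (-10)*(6) + (5)*(6) = -16
  (UV)[1][0] = (-7)*(3) + (0)*(-5) + (8)*(7) = 35
  (UV)[1][1] = (-7)*(2) + (0)*(6) + (8)*(6) = 34
UV =
[      106       -16 ]
[       35        34 ]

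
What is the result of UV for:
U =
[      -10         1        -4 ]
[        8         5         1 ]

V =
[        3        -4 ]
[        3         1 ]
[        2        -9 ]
UV =
[      -35        77 ]
[       41       -36 ]

Matrix multiplication: (UV)[i][j] = sum over k of U[i][k] * V[k][j].
  (UV)[0][0] = (-10)*(3) + (1)*(3) + (-4)*(2) = -35
  (UV)[0][1] = (-10)*(-4) + (1)*(1) + (-4)*(-9) = 77
  (UV)[1][0] = (8)*(3) + (5)*(3) + (1)*(2) = 41
  (UV)[1][1] = (8)*(-4) + (5)*(1) + (1)*(-9) = -36
UV =
[      -35        77 ]
[       41       -36 ]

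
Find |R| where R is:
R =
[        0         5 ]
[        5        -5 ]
det(R) = -25

For a 2×2 matrix [[a, b], [c, d]], det = a*d - b*c.
det(R) = (0)*(-5) - (5)*(5) = 0 - 25 = -25.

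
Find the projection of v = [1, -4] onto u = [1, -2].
[9/5, -18/5]

The projection of v onto u is proj_u(v) = ((v·u) / (u·u)) · u.
v·u = (1)*(1) + (-4)*(-2) = 9.
u·u = (1)*(1) + (-2)*(-2) = 5.
coefficient = 9 / 5 = 9/5.
proj_u(v) = 9/5 · [1, -2] = [9/5, -18/5].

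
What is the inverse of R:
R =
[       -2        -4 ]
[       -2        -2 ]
det(R) = -4
R⁻¹ =
[      1/2        -1 ]
[     -1/2       1/2 ]

For a 2×2 matrix R = [[a, b], [c, d]] with det(R) ≠ 0, R⁻¹ = (1/det(R)) * [[d, -b], [-c, a]].
det(R) = (-2)*(-2) - (-4)*(-2) = 4 - 8 = -4.
R⁻¹ = (1/-4) * [[-2, 4], [2, -2]].
Dividing each entry by -4 and reducing:
R⁻¹ =
[      1/2        -1 ]
[     -1/2       1/2 ]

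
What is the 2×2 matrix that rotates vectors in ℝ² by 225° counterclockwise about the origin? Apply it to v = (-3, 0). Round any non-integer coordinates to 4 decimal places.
R = [[-√2/2, √2/2], [-√2/2, -√2/2]]; R·v = (2.1213, 2.1213)

A counterclockwise rotation by angle θ in ℝ² has matrix R(θ) = [[cos θ, -sin θ], [sin θ, cos θ]].
For θ = 225°: cos θ = -√2/2, sin θ = -√2/2.
R(225°) = [[-√2/2, √2/2], [-√2/2, -√2/2]].
R·v = [-√2/2·-3 + (√2/2)·0, -√2/2·-3 + -√2/2·0] = (2.1213, 2.1213).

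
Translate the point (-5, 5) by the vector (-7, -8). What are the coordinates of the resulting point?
(-12, -3)

Translation by (-7, -8):
x' = -5 + -7 = -12
y' = 5 + -8 = -3
Homogeneous matrix: [[1, 0, -7], [0, 1, -8], [0, 0, 1]]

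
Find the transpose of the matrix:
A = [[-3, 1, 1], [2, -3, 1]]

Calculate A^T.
[[-3, 2], [1, -3], [1, 1]]

The transpose sends entry (i,j) to (j,i); rows become columns.
Row 0 of A: [-3, 1, 1] -> column 0 of A^T.
Row 1 of A: [2, -3, 1] -> column 1 of A^T.
A^T = [[-3, 2], [1, -3], [1, 1]]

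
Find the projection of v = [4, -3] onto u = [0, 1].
[0, -3]

The projection of v onto u is proj_u(v) = ((v·u) / (u·u)) · u.
v·u = (4)*(0) + (-3)*(1) = -3.
u·u = (0)*(0) + (1)*(1) = 1.
coefficient = -3 / 1 = -3.
proj_u(v) = -3 · [0, 1] = [0, -3].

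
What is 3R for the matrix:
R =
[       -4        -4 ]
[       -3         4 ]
3R =
[      -12       -12 ]
[       -9        12 ]

Scalar multiplication is elementwise: (3R)[i][j] = 3 * R[i][j].
  (3R)[0][0] = 3 * (-4) = -12
  (3R)[0][1] = 3 * (-4) = -12
  (3R)[1][0] = 3 * (-3) = -9
  (3R)[1][1] = 3 * (4) = 12
3R =
[      -12       -12 ]
[       -9        12 ]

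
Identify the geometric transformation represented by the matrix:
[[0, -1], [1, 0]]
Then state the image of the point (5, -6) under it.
rotation by 90° counterclockwise; image of (5, -6) is (6, 5)

This matches the form [[cos θ, -sin θ], [sin θ, cos θ]] of a rotation matrix; reading off cos θ and sin θ gives the angle.
The matrix [[0, -1], [1, 0]] represents: rotation by 90° counterclockwise.
Applying it to (5, -6): [0·5 + -1·-6, 1·5 + 0·-6] = (6, 5).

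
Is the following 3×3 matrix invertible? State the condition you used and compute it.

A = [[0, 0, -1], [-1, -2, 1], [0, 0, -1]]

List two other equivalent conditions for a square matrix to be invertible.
No, not invertible; det(A) = 0 (two rows are equal, so the rows are linearly dependent). Equivalent conditions (failing for this A): rank(A) < 3; Ax = 0 has non-trivial solutions; 0 is an eigenvalue; the columns are linearly dependent.

To check invertibility, compute det(A).
In this matrix, row 0 and the last row are identical, so one row is a scalar multiple of another and the rows are linearly dependent.
A matrix with linearly dependent rows has det = 0 and is not invertible.
Equivalent failed conditions:
- rank(A) < 3.
- Ax = 0 has non-trivial solutions.
- 0 is an eigenvalue.
- The columns are linearly dependent.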